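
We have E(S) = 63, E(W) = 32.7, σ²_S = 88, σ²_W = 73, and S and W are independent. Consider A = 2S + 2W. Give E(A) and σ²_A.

E(A) = 191.4, σ²_A = 644

E(A) = 2·E(S) + 2·E(W) = 2·63 + 2·32.7 = 191.4.
σ²_A = a²·σ²_S + b²·σ²_W + 2ab·Cov(S, W) with a = 2, b = 2.
Independence gives Cov(S, W) = 0.
= 2²·88 + 2²·73 + 2·2·2·0
= 352 + 292 + 0 = 644.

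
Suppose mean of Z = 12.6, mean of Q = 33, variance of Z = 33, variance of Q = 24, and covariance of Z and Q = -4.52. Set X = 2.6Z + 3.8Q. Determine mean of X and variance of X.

mean of X = 158.16, variance of X = 480.3248

mean of X = 2.6·mean of Z + 3.8·mean of Q = 2.6·12.6 + 3.8·33 = 158.16.
variance of X = a²·variance of Z + b²·variance of Q + 2ab·covariance of Z and Q with a = 2.6, b = 3.8.
= 2.6²·33 + 3.8²·24 + 2·2.6·3.8·(-4.52)
= 223.08 + 346.56 + (-89.3152) = 480.3248.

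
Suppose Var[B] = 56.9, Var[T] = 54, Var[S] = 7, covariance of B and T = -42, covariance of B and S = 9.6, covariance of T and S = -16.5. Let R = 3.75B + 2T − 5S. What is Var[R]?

Var[R] = 531.15625

Var[R] = a²·Var[B] + b²·Var[T] + c²·Var[S] + 2ab·covariance of B and T + 2ac·covariance of B and S + 2bc·covariance of T and S, with a = 3.75, b = 2, c = -5.
= 800.15625 + 216 + 175 + (-630) + (-360) + 330
= 531.15625.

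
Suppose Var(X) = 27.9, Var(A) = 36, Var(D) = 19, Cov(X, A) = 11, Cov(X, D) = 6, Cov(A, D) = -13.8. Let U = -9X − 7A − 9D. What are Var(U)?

Var(U) = a²·Var(X) + b²·Var(A) + c²·Var(D) + 2ab·Cov(X, A) + 2ac·Cov(X, D) + 2bc·Cov(A, D), with a = -9, b = -7, c = -9.
= 2259.9 + 1764 + 1539 + 1386 + 972 + (-1738.8)
= 6182.1.

Var(U) = 6182.1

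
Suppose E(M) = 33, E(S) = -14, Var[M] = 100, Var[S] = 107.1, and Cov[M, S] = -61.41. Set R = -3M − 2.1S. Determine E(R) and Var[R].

E(R) = -69.6, Var[R] = 598.545

E(R) = (-3)·E(M) + (-2.1)·E(S) = (-3)·33 + (-2.1)·(-14) = -69.6.
Var[R] = a²·Var[M] + b²·Var[S] + 2ab·Cov[M, S] with a = -3, b = -2.1.
= (-3)²·100 + (-2.1)²·107.1 + 2·(-3)·(-2.1)·(-61.41)
= 900 + 472.311 + (-773.766) = 598.545.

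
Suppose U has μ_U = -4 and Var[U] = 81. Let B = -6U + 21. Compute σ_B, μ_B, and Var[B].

σ_B = 54, μ_B = 45, Var[B] = 2916

B = -6U + 21 is linear with a = -6, b = 21.
σ_U = √81 = 9.
σ_B = |a|·σ_U = |-6|·9 = 54.
μ_B = a·μ_U + b = (-6)·(-4) + 21 = 45.
Var[B] = a²·Var[U] = (-6)²·81 = 2916 (the additive constant 21 does not affect variance).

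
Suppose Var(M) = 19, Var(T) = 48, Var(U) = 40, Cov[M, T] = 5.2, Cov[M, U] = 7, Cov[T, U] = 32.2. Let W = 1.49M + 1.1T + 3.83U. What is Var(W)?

Var(W) = 1055.2745

Var(W) = a²·Var(M) + b²·Var(T) + c²·Var(U) + 2ab·Cov[M, T] + 2ac·Cov[M, U] + 2bc·Cov[T, U], with a = 1.49, b = 1.1, c = 3.83.
= 42.1819 + 58.08 + 586.756 + 17.0456 + 79.8938 + 271.3172
= 1055.2745.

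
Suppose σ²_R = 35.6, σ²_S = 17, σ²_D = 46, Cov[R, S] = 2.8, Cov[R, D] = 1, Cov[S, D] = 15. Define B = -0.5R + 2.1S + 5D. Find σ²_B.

σ²_B = 1537.99

σ²_B = a²·σ²_R + b²·σ²_S + c²·σ²_D + 2ab·Cov[R, S] + 2ac·Cov[R, D] + 2bc·Cov[S, D], with a = -0.5, b = 2.1, c = 5.
= 8.9 + 74.97 + 1150 + (-5.88) + (-5) + 315
= 1537.99.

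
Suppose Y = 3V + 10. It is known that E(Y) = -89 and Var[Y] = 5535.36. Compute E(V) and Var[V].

E(V) = -33, Var[V] = 615.04

From Y = 3V + 10: E(Y) = a·E(V) + b, so E(V) = (E(Y) − b)/a = (-89 − 10)/3 = -33.
Var[Y] = a²·Var[V], so Var[V] = 5535.36/3² = 615.04.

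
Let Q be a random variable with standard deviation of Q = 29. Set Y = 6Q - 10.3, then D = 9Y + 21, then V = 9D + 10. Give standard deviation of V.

standard deviation of V = 14094

standard deviation of Y = |6|·29 = 174.
standard deviation of D = |9|·174 = 1566.
standard deviation of V = |9|·1566 = 14094.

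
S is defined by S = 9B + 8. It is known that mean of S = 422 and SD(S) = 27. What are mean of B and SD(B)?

mean of B = 46, SD(B) = 3

From S = 9B + 8: mean of S = a·mean of B + b, so mean of B = (mean of S − b)/a = (422 − 8)/9 = 46.
SD(S) = |a|·SD(B), so SD(B) = 27/|9| = 3.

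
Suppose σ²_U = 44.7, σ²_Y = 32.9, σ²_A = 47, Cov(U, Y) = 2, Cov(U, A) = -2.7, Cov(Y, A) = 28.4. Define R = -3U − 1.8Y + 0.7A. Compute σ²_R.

σ²_R = a²·σ²_U + b²·σ²_Y + c²·σ²_A + 2ab·Cov(U, Y) + 2ac·Cov(U, A) + 2bc·Cov(Y, A), with a = -3, b = -1.8, c = 0.7.
= 402.3 + 106.596 + 23.03 + 21.6 + 11.34 + (-71.568)
= 493.298.

σ²_R = 493.298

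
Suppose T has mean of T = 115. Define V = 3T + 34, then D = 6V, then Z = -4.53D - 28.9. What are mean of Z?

mean of V = 3·115 + 34 = 379.
mean of D = 6·379 = 2274.
mean of Z = (-4.53)·2274 + (-28.9) = -10330.12.

mean of Z = -10330.12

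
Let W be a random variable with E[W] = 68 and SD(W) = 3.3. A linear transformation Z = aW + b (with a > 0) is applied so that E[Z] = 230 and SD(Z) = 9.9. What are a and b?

SD(Z) = a·SD(W) (a > 0), so a = 9.9/3.3 = 3.
E[Z] = a·E[W] + b, so b = 230 − 3·68 = 26.

a = 3, b = 26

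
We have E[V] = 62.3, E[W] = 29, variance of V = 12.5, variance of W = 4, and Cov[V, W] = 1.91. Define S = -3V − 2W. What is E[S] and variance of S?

E[S] = -244.9, variance of S = 151.42

E[S] = (-3)·E[V] + (-2)·E[W] = (-3)·62.3 + (-2)·29 = -244.9.
variance of S = a²·variance of V + b²·variance of W + 2ab·Cov[V, W] with a = -3, b = -2.
= (-3)²·12.5 + (-2)²·4 + 2·(-3)·(-2)·1.91
= 112.5 + 16 + 22.92 = 151.42.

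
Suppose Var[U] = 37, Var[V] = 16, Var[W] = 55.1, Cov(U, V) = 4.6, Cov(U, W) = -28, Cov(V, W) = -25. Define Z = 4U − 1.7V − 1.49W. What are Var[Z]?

Var[Z] = 905.11751

Var[Z] = a²·Var[U] + b²·Var[V] + c²·Var[W] + 2ab·Cov(U, V) + 2ac·Cov(U, W) + 2bc·Cov(V, W), with a = 4, b = -1.7, c = -1.49.
= 592 + 46.24 + 122.32751 + (-62.56) + 333.76 + (-126.65)
= 905.11751.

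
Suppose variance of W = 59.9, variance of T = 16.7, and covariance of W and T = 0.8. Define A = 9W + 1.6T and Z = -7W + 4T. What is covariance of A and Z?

By bilinearity, covariance of A and Z = ac·variance of W + bd·variance of T + (ad+bc)·covariance of W and T, with a=9, b=1.6, c=-7, d=4.
ac·variance of W = 9·(-7)·59.9 = -3773.7
bd·variance of T = 1.6·4·16.7 = 106.88
(ad+bc)·covariance of W and T = (24.8)·0.8 = 19.84
covariance of A and Z = -3773.7 + 106.88 + 19.84 = -3646.98.

covariance of A and Z = -3646.98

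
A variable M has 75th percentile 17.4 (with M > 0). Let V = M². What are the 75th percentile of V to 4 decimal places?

75th percentile of V = 302.76

M² is increasing, so P_{75}(V) = g(P_{75}(M)) = 302.76.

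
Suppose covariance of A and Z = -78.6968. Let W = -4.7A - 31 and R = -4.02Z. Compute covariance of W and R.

covariance of W and R = -1486.8973392

covariance of W and R = a·c·covariance of A and Z = (-4.7)·(-4.02)·(-78.6968) = -1486.8973392. Additive constants drop out.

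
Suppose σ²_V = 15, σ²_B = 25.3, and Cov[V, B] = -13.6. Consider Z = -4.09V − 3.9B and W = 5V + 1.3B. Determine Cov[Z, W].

By bilinearity, Cov[Z, W] = ac·σ²_V + bd·σ²_B + (ad+bc)·Cov[V, B], with a=-4.09, b=-3.9, c=5, d=1.3.
ac·σ²_V = (-4.09)·5·15 = -306.75
bd·σ²_B = (-3.9)·1.3·25.3 = -128.271
(ad+bc)·Cov[V, B] = (-24.817)·(-13.6) = 337.5112
Cov[Z, W] = -306.75 + (-128.271) + 337.5112 = -97.5098.

Cov[Z, W] = -97.5098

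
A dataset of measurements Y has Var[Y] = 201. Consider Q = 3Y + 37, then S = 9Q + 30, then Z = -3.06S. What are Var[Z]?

Var[Q] = 3²·201 = 1809.
Var[S] = 9²·1809 = 146529.
Var[Z] = (-3.06)²·146529 = 1372038.9444.

Var[Z] = 1372038.9444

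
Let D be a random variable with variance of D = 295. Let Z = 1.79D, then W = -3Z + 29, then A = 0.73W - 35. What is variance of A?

variance of Z = 1.79²·295 = 945.2095.
variance of W = (-3)²·945.2095 = 8506.8855.
variance of A = 0.73²·8506.8855 = 4533.31928295.

variance of A = 4533.31928295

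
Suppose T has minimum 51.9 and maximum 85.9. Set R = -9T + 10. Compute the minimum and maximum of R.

a = -9 < 0, so order reverses: min(R) = a·max(T)+b = (-9)·85.9 + 10 = -763.1; max(R) = a·min(T)+b = (-9)·51.9 + 10 = -457.1.

min(R) = -763.1, max(R) = -457.1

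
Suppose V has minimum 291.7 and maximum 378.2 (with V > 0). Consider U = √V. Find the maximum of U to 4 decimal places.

√V is increasing on this domain, so max(U) comes from max(V) = 378.2: max(U) = √(378.2) ≈ 19.4474.

max(U) = 19.4474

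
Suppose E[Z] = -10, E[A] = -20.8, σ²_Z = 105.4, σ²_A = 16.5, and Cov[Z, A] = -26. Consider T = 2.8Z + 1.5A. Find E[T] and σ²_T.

E[T] = 2.8·E[Z] + 1.5·E[A] = 2.8·(-10) + 1.5·(-20.8) = -59.2.
σ²_T = a²·σ²_Z + b²·σ²_A + 2ab·Cov[Z, A] with a = 2.8, b = 1.5.
= 2.8²·105.4 + 1.5²·16.5 + 2·2.8·1.5·(-26)
= 826.336 + 37.125 + (-218.4) = 645.061.

E[T] = -59.2, σ²_T = 645.061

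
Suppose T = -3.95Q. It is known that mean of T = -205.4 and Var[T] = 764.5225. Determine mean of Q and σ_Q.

From T = -3.95Q: mean of T = a·mean of Q + b, so mean of Q = (mean of T − b)/a = (-205.4 − 0)/(-3.95) = 52.
σ_T = √764.5225 = 27.65.
σ_T = |a|·σ_Q, so σ_Q = 27.65/|-3.95| = 7.

mean of Q = 52, σ_Q = 7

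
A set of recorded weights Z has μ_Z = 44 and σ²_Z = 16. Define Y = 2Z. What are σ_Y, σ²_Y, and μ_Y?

Y = 2Z is linear with a = 2, b = 0.
σ_Z = √16 = 4.
σ_Y = |a|·σ_Z = |2|·4 = 8.
σ²_Y = a²·σ²_Z = 2²·16 = 64.
μ_Y = a·μ_Z + b = 2·44 = 88.

σ_Y = 8, σ²_Y = 64, μ_Y = 88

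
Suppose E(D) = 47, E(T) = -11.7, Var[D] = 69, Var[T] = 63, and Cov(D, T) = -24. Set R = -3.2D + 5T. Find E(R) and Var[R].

E(R) = (-3.2)·E(D) + 5·E(T) = (-3.2)·47 + 5·(-11.7) = -208.9.
Var[R] = a²·Var[D] + b²·Var[T] + 2ab·Cov(D, T) with a = -3.2, b = 5.
= (-3.2)²·69 + 5²·63 + 2·(-3.2)·5·(-24)
= 706.56 + 1575 + 768 = 3049.56.

E(R) = -208.9, Var[R] = 3049.56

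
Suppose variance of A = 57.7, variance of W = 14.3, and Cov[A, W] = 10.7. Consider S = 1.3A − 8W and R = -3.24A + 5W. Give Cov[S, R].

By bilinearity, Cov[S, R] = ac·variance of A + bd·variance of W + (ad+bc)·Cov[A, W], with a=1.3, b=-8, c=-3.24, d=5.
ac·variance of A = 1.3·(-3.24)·57.7 = -243.0324
bd·variance of W = (-8)·5·14.3 = -572
(ad+bc)·Cov[A, W] = (32.42)·10.7 = 346.894
Cov[S, R] = -243.0324 + (-572) + 346.894 = -468.1384.

Cov[S, R] = -468.1384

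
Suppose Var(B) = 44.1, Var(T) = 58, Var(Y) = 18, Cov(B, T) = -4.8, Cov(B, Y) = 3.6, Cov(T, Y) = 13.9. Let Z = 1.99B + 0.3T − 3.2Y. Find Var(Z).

Var(Z) = 285.91161

Var(Z) = a²·Var(B) + b²·Var(T) + c²·Var(Y) + 2ab·Cov(B, T) + 2ac·Cov(B, Y) + 2bc·Cov(T, Y), with a = 1.99, b = 0.3, c = -3.2.
= 174.64041 + 5.22 + 184.32 + (-5.7312) + (-45.8496) + (-26.688)
= 285.91161.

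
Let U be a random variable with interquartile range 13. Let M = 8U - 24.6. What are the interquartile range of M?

Under M = aU + b, IQR(M) = |a|·IQR(U) = |8|·13 = 104 (shifts cancel; spread scales by |a|).

IQR(M) = 104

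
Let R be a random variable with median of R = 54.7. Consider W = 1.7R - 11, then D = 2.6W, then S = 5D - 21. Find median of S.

median of W = 1.7·54.7 + (-11) = 81.99.
median of D = 2.6·81.99 = 213.174.
median of S = 5·213.174 + (-21) = 1044.87.

median of S = 1044.87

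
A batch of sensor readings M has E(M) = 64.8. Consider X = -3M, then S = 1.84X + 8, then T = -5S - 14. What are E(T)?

E(X) = (-3)·64.8 = -194.4.
E(S) = 1.84·(-194.4) + 8 = -349.696.
E(T) = (-5)·(-349.696) + (-14) = 1734.48.

E(T) = 1734.48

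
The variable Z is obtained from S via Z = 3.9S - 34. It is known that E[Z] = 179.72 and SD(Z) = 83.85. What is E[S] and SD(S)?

E[S] = 54.8, SD(S) = 21.5

From Z = 3.9S - 34: E[Z] = a·E[S] + b, so E[S] = (E[Z] − b)/a = (179.72 − (-34))/3.9 = 54.8.
SD(Z) = |a|·SD(S), so SD(S) = 83.85/|3.9| = 21.5.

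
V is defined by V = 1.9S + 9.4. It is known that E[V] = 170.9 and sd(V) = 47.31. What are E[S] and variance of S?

E[S] = 85, variance of S = 620.01

From V = 1.9S + 9.4: E[V] = a·E[S] + b, so E[S] = (E[V] − b)/a = (170.9 − 9.4)/1.9 = 85.
variance of V = 47.31² = 2238.2361.
variance of V = a²·variance of S, so variance of S = 2238.2361/1.9² = 620.01.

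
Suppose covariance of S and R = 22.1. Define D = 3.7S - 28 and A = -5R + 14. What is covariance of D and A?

covariance of D and A = a·c·covariance of S and R = 3.7·(-5)·22.1 = -408.85. Additive constants drop out.

covariance of D and A = -408.85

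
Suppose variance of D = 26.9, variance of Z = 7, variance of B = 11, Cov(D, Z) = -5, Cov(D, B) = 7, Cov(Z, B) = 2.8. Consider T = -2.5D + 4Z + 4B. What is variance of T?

variance of T = a²·variance of D + b²·variance of Z + c²·variance of B + 2ab·Cov(D, Z) + 2ac·Cov(D, B) + 2bc·Cov(Z, B), with a = -2.5, b = 4, c = 4.
= 168.125 + 112 + 176 + 100 + (-140) + 89.6
= 505.725.

variance of T = 505.725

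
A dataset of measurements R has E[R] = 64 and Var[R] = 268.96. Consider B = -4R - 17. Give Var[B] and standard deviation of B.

Var[B] = 4303.36, standard deviation of B = 65.6

B = -4R - 17 is linear with a = -4, b = -17.
Var[B] = a²·Var[R] = (-4)²·268.96 = 4303.36 (the additive constant -17 does not affect variance).
standard deviation of R = √268.96 = 16.4.
standard deviation of B = |a|·standard deviation of R = |-4|·16.4 = 65.6.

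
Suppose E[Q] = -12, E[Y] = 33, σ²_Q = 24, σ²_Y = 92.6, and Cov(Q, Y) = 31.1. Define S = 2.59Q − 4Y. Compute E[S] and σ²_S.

E[S] = -163.08, σ²_S = 998.2024

E[S] = 2.59·E[Q] + (-4)·E[Y] = 2.59·(-12) + (-4)·33 = -163.08.
σ²_S = a²·σ²_Q + b²·σ²_Y + 2ab·Cov(Q, Y) with a = 2.59, b = -4.
= 2.59²·24 + (-4)²·92.6 + 2·2.59·(-4)·31.1
= 160.9944 + 1481.6 + (-644.392) = 998.2024.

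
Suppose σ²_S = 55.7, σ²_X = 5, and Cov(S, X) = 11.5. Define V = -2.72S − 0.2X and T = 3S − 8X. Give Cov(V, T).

Cov(V, T) = -203.172

By bilinearity, Cov(V, T) = ac·σ²_S + bd·σ²_X + (ad+bc)·Cov(S, X), with a=-2.72, b=-0.2, c=3, d=-8.
ac·σ²_S = (-2.72)·3·55.7 = -454.512
bd·σ²_X = (-0.2)·(-8)·5 = 8
(ad+bc)·Cov(S, X) = (21.16)·11.5 = 243.34
Cov(V, T) = -454.512 + 8 + 243.34 = -203.172.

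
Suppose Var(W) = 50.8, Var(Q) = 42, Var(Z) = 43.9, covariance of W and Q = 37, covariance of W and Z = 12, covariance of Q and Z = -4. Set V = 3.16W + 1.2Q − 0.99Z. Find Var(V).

Var(V) = a²·Var(W) + b²·Var(Q) + c²·Var(Z) + 2ab·covariance of W and Q + 2ac·covariance of W and Z + 2bc·covariance of Q and Z, with a = 3.16, b = 1.2, c = -0.99.
= 507.26848 + 60.48 + 43.02639 + 280.608 + (-75.0816) + 9.504
= 825.80527.

Var(V) = 825.80527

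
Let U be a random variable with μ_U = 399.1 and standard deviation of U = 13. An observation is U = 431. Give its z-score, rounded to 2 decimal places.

z = 2.45

z = (U − μ_U) / standard deviation of U = (431 − 399.1) / 13 ≈ 2.45.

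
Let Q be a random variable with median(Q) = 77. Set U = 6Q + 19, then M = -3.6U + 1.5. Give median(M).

median(U) = 6·77 + 19 = 481.
median(M) = (-3.6)·481 + 1.5 = -1730.1.

median(M) = -1730.1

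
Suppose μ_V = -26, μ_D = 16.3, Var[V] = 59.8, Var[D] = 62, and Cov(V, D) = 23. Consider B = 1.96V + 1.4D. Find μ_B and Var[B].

μ_B = 1.96·μ_V + 1.4·μ_D = 1.96·(-26) + 1.4·16.3 = -28.14.
Var[B] = a²·Var[V] + b²·Var[D] + 2ab·Cov(V, D) with a = 1.96, b = 1.4.
= 1.96²·59.8 + 1.4²·62 + 2·1.96·1.4·23
= 229.72768 + 121.52 + 126.224 = 477.47168.

μ_B = -28.14, Var[B] = 477.47168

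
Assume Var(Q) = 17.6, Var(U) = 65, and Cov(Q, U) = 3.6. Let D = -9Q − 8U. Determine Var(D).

Var(D) = a²·Var(Q) + b²·Var(U) + 2ab·Cov(Q, U) with a = -9, b = -8.
= (-9)²·17.6 + (-8)²·65 + 2·(-9)·(-8)·3.6
= 1425.6 + 4160 + 518.4 = 6104.

Var(D) = 6104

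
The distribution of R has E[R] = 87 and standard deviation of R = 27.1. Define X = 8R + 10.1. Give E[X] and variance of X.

X = 8R + 10.1 is linear with a = 8, b = 10.1.
E[X] = a·E[R] + b = 8·87 + 10.1 = 706.1.
variance of R = 27.1² = 734.41.
variance of X = a²·variance of R = 8²·734.41 = 47002.24 (the additive constant 10.1 does not affect variance).

E[X] = 706.1, variance of X = 47002.24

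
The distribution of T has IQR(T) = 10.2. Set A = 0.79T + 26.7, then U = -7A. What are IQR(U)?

IQR(A) = |0.79|·10.2 = 8.058.
IQR(U) = |-7|·8.058 = 56.406.

IQR(U) = 56.406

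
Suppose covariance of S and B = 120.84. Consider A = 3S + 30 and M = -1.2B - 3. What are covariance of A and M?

covariance of A and M = a·c·covariance of S and B = 3·(-1.2)·120.84 = -435.024. Additive constants drop out.

covariance of A and M = -435.024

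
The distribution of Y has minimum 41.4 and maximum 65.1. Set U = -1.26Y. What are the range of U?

Range(U) = 29.862

Range of Y = 65.1 − 41.4 = 23.7.
Range(U) = |a|·Range(Y) = |-1.26|·23.7 = 29.862.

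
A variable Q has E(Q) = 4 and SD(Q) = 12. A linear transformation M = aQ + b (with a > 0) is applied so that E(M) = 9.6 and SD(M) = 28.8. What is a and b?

SD(M) = a·SD(Q) (a > 0), so a = 28.8/12 = 2.4.
E(M) = a·E(Q) + b, so b = 9.6 − 2.4·4 = 0.

a = 2.4, b = 0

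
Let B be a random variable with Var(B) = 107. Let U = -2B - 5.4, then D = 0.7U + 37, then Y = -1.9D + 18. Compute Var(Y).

Var(Y) = 757.0892

Var(U) = (-2)²·107 = 428.
Var(D) = 0.7²·428 = 209.72.
Var(Y) = (-1.9)²·209.72 = 757.0892.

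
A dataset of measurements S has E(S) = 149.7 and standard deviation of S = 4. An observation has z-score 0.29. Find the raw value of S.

S = 150.86

S = E(S) + z·standard deviation of S = 149.7 + 0.29·4 = 150.86.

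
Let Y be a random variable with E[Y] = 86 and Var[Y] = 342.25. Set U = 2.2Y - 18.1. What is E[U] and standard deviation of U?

U = 2.2Y - 18.1 is linear with a = 2.2, b = -18.1.
E[U] = a·E[Y] + b = 2.2·86 + (-18.1) = 171.1.
standard deviation of Y = √342.25 = 18.5.
standard deviation of U = |a|·standard deviation of Y = |2.2|·18.5 = 40.7.

E[U] = 171.1, standard deviation of U = 40.7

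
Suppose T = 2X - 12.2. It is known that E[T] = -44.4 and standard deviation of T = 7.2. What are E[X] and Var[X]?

From T = 2X - 12.2: E[T] = a·E[X] + b, so E[X] = (E[T] − b)/a = (-44.4 − (-12.2))/2 = -16.1.
Var[T] = 7.2² = 51.84.
Var[T] = a²·Var[X], so Var[X] = 51.84/2² = 12.96.

E[X] = -16.1, Var[X] = 12.96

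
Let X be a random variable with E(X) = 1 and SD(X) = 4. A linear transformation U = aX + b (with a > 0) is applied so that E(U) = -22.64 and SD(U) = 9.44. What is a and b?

SD(U) = a·SD(X) (a > 0), so a = 9.44/4 = 2.36.
E(U) = a·E(X) + b, so b = -22.64 − 2.36·1 = -25.

a = 2.36, b = -25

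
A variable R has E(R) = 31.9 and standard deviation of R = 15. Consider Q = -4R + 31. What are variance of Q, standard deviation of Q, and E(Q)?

variance of Q = 3600, standard deviation of Q = 60, E(Q) = -96.6

Q = -4R + 31 is linear with a = -4, b = 31.
variance of R = 15² = 225.
variance of Q = a²·variance of R = (-4)²·225 = 3600 (the additive constant 31 does not affect variance).
standard deviation of Q = |a|·standard deviation of R = |-4|·15 = 60.
E(Q) = a·E(R) + b = (-4)·31.9 + 31 = -96.6.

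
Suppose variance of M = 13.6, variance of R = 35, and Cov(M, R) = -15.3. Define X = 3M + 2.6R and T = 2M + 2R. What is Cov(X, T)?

Cov(X, T) = 92.24

By bilinearity, Cov(X, T) = ac·variance of M + bd·variance of R + (ad+bc)·Cov(M, R), with a=3, b=2.6, c=2, d=2.
ac·variance of M = 3·2·13.6 = 81.6
bd·variance of R = 2.6·2·35 = 182
(ad+bc)·Cov(M, R) = (11.2)·(-15.3) = -171.36
Cov(X, T) = 81.6 + 182 + (-171.36) = 92.24.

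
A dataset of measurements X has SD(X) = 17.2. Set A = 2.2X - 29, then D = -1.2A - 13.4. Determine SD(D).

SD(A) = |2.2|·17.2 = 37.84.
SD(D) = |-1.2|·37.84 = 45.408.

SD(D) = 45.408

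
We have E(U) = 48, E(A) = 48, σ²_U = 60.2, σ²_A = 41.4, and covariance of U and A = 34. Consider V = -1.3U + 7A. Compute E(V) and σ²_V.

E(V) = 273.6, σ²_V = 1511.538

E(V) = (-1.3)·E(U) + 7·E(A) = (-1.3)·48 + 7·48 = 273.6.
σ²_V = a²·σ²_U + b²·σ²_A + 2ab·covariance of U and A with a = -1.3, b = 7.
= (-1.3)²·60.2 + 7²·41.4 + 2·(-1.3)·7·34
= 101.738 + 2028.6 + (-618.8) = 1511.538.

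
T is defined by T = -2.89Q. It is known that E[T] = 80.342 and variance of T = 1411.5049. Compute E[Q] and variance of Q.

E[Q] = -27.8, variance of Q = 169

From T = -2.89Q: E[T] = a·E[Q] + b, so E[Q] = (E[T] − b)/a = (80.342 − 0)/(-2.89) = -27.8.
variance of T = a²·variance of Q, so variance of Q = 1411.5049/(-2.89)² = 169.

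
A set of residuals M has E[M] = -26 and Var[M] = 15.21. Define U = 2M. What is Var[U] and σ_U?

U = 2M is linear with a = 2, b = 0.
Var[U] = a²·Var[M] = 2²·15.21 = 60.84.
σ_M = √15.21 = 3.9.
σ_U = |a|·σ_M = |2|·3.9 = 7.8.

Var[U] = 60.84, σ_U = 7.8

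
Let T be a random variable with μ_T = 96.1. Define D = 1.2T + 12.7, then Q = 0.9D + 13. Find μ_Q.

μ_Q = 128.218

μ_D = 1.2·96.1 + 12.7 = 128.02.
μ_Q = 0.9·128.02 + 13 = 128.218.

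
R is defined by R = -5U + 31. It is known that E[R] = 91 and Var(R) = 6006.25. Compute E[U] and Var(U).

From R = -5U + 31: E[R] = a·E[U] + b, so E[U] = (E[R] − b)/a = (91 − 31)/(-5) = -12.
Var(R) = a²·Var(U), so Var(U) = 6006.25/(-5)² = 240.25.

E[U] = -12, Var(U) = 240.25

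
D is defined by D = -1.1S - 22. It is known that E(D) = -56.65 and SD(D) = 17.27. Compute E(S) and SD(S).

From D = -1.1S - 22: E(D) = a·E(S) + b, so E(S) = (E(D) − b)/a = (-56.65 − (-22))/(-1.1) = 31.5.
SD(D) = |a|·SD(S), so SD(S) = 17.27/|-1.1| = 15.7.

E(S) = 31.5, SD(S) = 15.7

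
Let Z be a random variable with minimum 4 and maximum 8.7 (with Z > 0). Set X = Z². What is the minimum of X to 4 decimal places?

min(X) = 16

Z² is increasing on this domain, so min(X) comes from min(Z) = 4: min(X) = square(4) = 16.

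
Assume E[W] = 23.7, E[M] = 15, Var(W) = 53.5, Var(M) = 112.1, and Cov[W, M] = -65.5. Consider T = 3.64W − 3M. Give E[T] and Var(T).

E[T] = 3.64·E[W] + (-3)·E[M] = 3.64·23.7 + (-3)·15 = 41.268.
Var(T) = a²·Var(W) + b²·Var(M) + 2ab·Cov[W, M] with a = 3.64, b = -3.
= 3.64²·53.5 + (-3)²·112.1 + 2·3.64·(-3)·(-65.5)
= 708.8536 + 1008.9 + 1430.52 = 3148.2736.

E[T] = 41.268, Var(T) = 3148.2736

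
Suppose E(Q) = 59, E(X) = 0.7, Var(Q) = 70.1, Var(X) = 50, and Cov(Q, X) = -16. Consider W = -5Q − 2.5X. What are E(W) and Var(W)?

E(W) = (-5)·E(Q) + (-2.5)·E(X) = (-5)·59 + (-2.5)·0.7 = -296.75.
Var(W) = a²·Var(Q) + b²·Var(X) + 2ab·Cov(Q, X) with a = -5, b = -2.5.
= (-5)²·70.1 + (-2.5)²·50 + 2·(-5)·(-2.5)·(-16)
= 1752.5 + 312.5 + (-400) = 1665.

E(W) = -296.75, Var(W) = 1665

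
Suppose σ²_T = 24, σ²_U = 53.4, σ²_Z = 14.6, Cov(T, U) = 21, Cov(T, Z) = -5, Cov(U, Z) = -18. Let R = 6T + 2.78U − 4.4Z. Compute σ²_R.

σ²_R = a²·σ²_T + b²·σ²_U + c²·σ²_Z + 2ab·Cov(T, U) + 2ac·Cov(T, Z) + 2bc·Cov(U, Z), with a = 6, b = 2.78, c = -4.4.
= 864 + 412.69656 + 282.656 + 700.56 + 264 + 440.352
= 2964.26456.

σ²_R = 2964.26456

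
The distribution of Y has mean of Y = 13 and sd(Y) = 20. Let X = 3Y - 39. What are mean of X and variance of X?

mean of X = 0, variance of X = 3600

X = 3Y - 39 is linear with a = 3, b = -39.
mean of X = a·mean of Y + b = 3·13 + (-39) = 0.
variance of Y = 20² = 400.
variance of X = a²·variance of Y = 3²·400 = 3600 (the additive constant -39 does not affect variance).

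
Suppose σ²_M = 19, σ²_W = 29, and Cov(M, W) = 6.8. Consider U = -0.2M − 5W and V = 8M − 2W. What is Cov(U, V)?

By bilinearity, Cov(U, V) = ac·σ²_M + bd·σ²_W + (ad+bc)·Cov(M, W), with a=-0.2, b=-5, c=8, d=-2.
ac·σ²_M = (-0.2)·8·19 = -30.4
bd·σ²_W = (-5)·(-2)·29 = 290
(ad+bc)·Cov(M, W) = (-39.6)·6.8 = -269.28
Cov(U, V) = -30.4 + 290 + (-269.28) = -9.68.

Cov(U, V) = -9.68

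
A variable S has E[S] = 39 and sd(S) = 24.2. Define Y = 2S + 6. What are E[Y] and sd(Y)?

E[Y] = 84, sd(Y) = 48.4

Y = 2S + 6 is linear with a = 2, b = 6.
E[Y] = a·E[S] + b = 2·39 + 6 = 84.
sd(Y) = |a|·sd(S) = |2|·24.2 = 48.4.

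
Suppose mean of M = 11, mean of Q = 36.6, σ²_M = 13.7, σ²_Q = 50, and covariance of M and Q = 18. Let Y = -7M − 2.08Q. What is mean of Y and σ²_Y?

mean of Y = (-7)·mean of M + (-2.08)·mean of Q = (-7)·11 + (-2.08)·36.6 = -153.128.
σ²_Y = a²·σ²_M + b²·σ²_Q + 2ab·covariance of M and Q with a = -7, b = -2.08.
= (-7)²·13.7 + (-2.08)²·50 + 2·(-7)·(-2.08)·18
= 671.3 + 216.32 + 524.16 = 1411.78.

mean of Y = -153.128, σ²_Y = 1411.78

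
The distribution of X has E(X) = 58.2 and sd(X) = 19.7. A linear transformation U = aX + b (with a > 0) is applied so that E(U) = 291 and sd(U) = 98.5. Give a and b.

sd(U) = a·sd(X) (a > 0), so a = 98.5/19.7 = 5.
E(U) = a·E(X) + b, so b = 291 − 5·58.2 = 0.

a = 5, b = 0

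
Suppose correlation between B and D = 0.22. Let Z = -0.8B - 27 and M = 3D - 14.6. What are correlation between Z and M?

correlation between Z and M = -0.22

Linear rescalings preserve |correlation|; the slopes -0.8 and 3 have opposite signs, so the correlation flips sign: correlation between Z and M = −correlation between B and D = -0.22.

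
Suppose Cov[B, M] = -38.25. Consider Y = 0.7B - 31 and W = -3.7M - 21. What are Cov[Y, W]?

Cov[Y, W] = a·c·Cov[B, M] = 0.7·(-3.7)·(-38.25) = 99.0675. Additive constants drop out.

Cov[Y, W] = 99.0675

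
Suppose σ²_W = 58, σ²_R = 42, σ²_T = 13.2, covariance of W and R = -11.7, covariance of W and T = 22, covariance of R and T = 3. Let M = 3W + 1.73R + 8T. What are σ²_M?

σ²_M = a²·σ²_W + b²·σ²_R + c²·σ²_T + 2ab·covariance of W and R + 2ac·covariance of W and T + 2bc·covariance of R and T, with a = 3, b = 1.73, c = 8.
= 522 + 125.7018 + 844.8 + (-121.446) + 1056 + 83.04
= 2510.0958.

σ²_M = 2510.0958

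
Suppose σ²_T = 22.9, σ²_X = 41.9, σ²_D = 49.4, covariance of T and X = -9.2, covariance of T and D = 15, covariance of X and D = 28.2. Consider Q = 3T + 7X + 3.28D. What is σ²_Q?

σ²_Q = 3994.40896

σ²_Q = a²·σ²_T + b²·σ²_X + c²·σ²_D + 2ab·covariance of T and X + 2ac·covariance of T and D + 2bc·covariance of X and D, with a = 3, b = 7, c = 3.28.
= 206.1 + 2053.1 + 531.46496 + (-386.4) + 295.2 + 1294.944
= 3994.40896.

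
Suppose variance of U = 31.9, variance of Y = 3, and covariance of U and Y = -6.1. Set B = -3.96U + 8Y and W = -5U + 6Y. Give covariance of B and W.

covariance of B and W = 1164.556

By bilinearity, covariance of B and W = ac·variance of U + bd·variance of Y + (ad+bc)·covariance of U and Y, with a=-3.96, b=8, c=-5, d=6.
ac·variance of U = (-3.96)·(-5)·31.9 = 631.62
bd·variance of Y = 8·6·3 = 144
(ad+bc)·covariance of U and Y = (-63.76)·(-6.1) = 388.936
covariance of B and W = 631.62 + 144 + 388.936 = 1164.556.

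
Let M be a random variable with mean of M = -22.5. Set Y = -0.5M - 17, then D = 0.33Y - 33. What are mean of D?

mean of Y = (-0.5)·(-22.5) + (-17) = -5.75.
mean of D = 0.33·(-5.75) + (-33) = -34.8975.

mean of D = -34.8975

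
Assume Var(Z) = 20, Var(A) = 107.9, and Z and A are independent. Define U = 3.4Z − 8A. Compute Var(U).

Var(U) = a²·Var(Z) + b²·Var(A) + 2ab·Cov(Z, A) with a = 3.4, b = -8.
Independence gives Cov(Z, A) = 0.
= 3.4²·20 + (-8)²·107.9 + 2·3.4·(-8)·0
= 231.2 + 6905.6 + 0 = 7136.8.

Var(U) = 7136.8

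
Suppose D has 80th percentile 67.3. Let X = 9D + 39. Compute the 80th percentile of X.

Since a = 9 > 0 the transformation is increasing, so the 80th percentile of X = a·(P_{80} of D) + b = 9·67.3 + 39 = 644.7.

80th percentile of X = 644.7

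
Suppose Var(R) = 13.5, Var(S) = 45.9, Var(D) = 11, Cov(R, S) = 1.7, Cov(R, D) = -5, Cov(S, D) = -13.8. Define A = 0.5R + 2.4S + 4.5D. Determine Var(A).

Var(A) = a²·Var(R) + b²·Var(S) + c²·Var(D) + 2ab·Cov(R, S) + 2ac·Cov(R, D) + 2bc·Cov(S, D), with a = 0.5, b = 2.4, c = 4.5.
= 3.375 + 264.384 + 222.75 + 4.08 + (-22.5) + (-298.08)
= 174.009.

Var(A) = 174.009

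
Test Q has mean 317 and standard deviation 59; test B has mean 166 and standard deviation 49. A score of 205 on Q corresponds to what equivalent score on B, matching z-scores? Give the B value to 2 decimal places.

B = 72.98

z = (205 − 317)/59 ≈ -1.8983.
B = 166 + z·49 = 166 + (205 − 317)·49/59 ≈ 72.98.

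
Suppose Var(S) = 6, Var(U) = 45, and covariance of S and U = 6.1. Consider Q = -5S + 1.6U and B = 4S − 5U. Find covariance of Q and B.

By bilinearity, covariance of Q and B = ac·Var(S) + bd·Var(U) + (ad+bc)·covariance of S and U, with a=-5, b=1.6, c=4, d=-5.
ac·Var(S) = (-5)·4·6 = -120
bd·Var(U) = 1.6·(-5)·45 = -360
(ad+bc)·covariance of S and U = (31.4)·6.1 = 191.54
covariance of Q and B = -120 + (-360) + 191.54 = -288.46.

covariance of Q and B = -288.46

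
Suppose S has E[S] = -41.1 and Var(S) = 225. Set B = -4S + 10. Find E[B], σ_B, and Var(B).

B = -4S + 10 is linear with a = -4, b = 10.
E[B] = a·E[S] + b = (-4)·(-41.1) + 10 = 174.4.
σ_S = √225 = 15.
σ_B = |a|·σ_S = |-4|·15 = 60.
Var(B) = a²·Var(S) = (-4)²·225 = 3600 (the additive constant 10 does not affect variance).

E[B] = 174.4, σ_B = 60, Var(B) = 3600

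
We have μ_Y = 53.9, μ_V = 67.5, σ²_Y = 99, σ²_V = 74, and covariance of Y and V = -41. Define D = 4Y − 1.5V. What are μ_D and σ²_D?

μ_D = 114.35, σ²_D = 2242.5

μ_D = 4·μ_Y + (-1.5)·μ_V = 4·53.9 + (-1.5)·67.5 = 114.35.
σ²_D = a²·σ²_Y + b²·σ²_V + 2ab·covariance of Y and V with a = 4, b = -1.5.
= 4²·99 + (-1.5)²·74 + 2·4·(-1.5)·(-41)
= 1584 + 166.5 + 492 = 2242.5.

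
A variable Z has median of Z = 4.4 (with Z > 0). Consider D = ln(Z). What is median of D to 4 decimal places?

median of D = 1.4816

ln(Z) is monotone on this domain, so median of D = ln(4.4) ≈ 1.4816.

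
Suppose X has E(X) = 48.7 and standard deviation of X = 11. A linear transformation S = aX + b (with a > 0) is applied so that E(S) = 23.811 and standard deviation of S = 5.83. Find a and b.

standard deviation of S = a·standard deviation of X (a > 0), so a = 5.83/11 = 0.53.
E(S) = a·E(X) + b, so b = 23.811 − 0.53·48.7 = -2.

a = 0.53, b = -2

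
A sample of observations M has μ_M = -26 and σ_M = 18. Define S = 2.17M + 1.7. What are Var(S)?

Var(S) = 1525.6836

S = 2.17M + 1.7 is linear with a = 2.17, b = 1.7.
Var(M) = 18² = 324.
Var(S) = a²·Var(M) = 2.17²·324 = 1525.6836 (the additive constant 1.7 does not affect variance).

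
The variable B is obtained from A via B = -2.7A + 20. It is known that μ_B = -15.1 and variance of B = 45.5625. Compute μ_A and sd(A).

From B = -2.7A + 20: μ_B = a·μ_A + b, so μ_A = (μ_B − b)/a = (-15.1 − 20)/(-2.7) = 13.
sd(B) = √45.5625 = 6.75.
sd(B) = |a|·sd(A), so sd(A) = 6.75/|-2.7| = 2.5.

μ_A = 13, sd(A) = 2.5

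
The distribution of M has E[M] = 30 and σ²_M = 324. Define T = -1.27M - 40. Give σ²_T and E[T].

T = -1.27M - 40 is linear with a = -1.27, b = -40.
σ²_T = a²·σ²_M = (-1.27)²·324 = 522.5796 (the additive constant -40 does not affect variance).
E[T] = a·E[M] + b = (-1.27)·30 + (-40) = -78.1.

σ²_T = 522.5796, E[T] = -78.1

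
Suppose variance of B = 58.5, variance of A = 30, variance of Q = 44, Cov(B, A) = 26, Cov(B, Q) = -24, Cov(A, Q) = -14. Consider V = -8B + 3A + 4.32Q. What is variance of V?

variance of V = a²·variance of B + b²·variance of A + c²·variance of Q + 2ab·Cov(B, A) + 2ac·Cov(B, Q) + 2bc·Cov(A, Q), with a = -8, b = 3, c = 4.32.
= 3744 + 270 + 821.1456 + (-1248) + 1658.88 + (-362.88)
= 4883.1456.

variance of V = 4883.1456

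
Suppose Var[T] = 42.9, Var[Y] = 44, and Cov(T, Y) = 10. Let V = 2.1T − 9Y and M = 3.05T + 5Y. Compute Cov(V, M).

By bilinearity, Cov(V, M) = ac·Var[T] + bd·Var[Y] + (ad+bc)·Cov(T, Y), with a=2.1, b=-9, c=3.05, d=5.
ac·Var[T] = 2.1·3.05·42.9 = 274.7745
bd·Var[Y] = (-9)·5·44 = -1980
(ad+bc)·Cov(T, Y) = (-16.95)·10 = -169.5
Cov(V, M) = 274.7745 + (-1980) + (-169.5) = -1874.7255.

Cov(V, M) = -1874.7255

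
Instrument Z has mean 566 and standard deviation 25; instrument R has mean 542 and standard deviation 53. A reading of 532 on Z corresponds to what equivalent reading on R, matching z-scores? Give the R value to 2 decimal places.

R = 469.92

z = (532 − 566)/25 = -1.36.
R = 542 + z·53 = 542 + (532 − 566)·53/25 = 469.92.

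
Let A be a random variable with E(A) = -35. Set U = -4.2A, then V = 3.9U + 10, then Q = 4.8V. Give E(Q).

E(Q) = 2799.84

E(U) = (-4.2)·(-35) = 147.
E(V) = 3.9·147 + 10 = 583.3.
E(Q) = 4.8·583.3 = 2799.84.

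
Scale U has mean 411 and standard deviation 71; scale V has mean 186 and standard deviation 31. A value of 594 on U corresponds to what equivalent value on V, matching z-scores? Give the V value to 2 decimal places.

V = 265.90

z = (594 − 411)/71 ≈ 2.5775.
V = 186 + z·31 = 186 + (594 − 411)·31/71 ≈ 265.90.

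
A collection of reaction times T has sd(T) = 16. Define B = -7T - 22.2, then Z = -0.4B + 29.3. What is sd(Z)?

sd(Z) = 44.8

sd(B) = |-7|·16 = 112.
sd(Z) = |-0.4|·112 = 44.8.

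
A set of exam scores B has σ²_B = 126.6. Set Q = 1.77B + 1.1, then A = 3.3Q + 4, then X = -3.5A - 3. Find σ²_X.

σ²_Q = 1.77²·126.6 = 396.62514.
σ²_A = 3.3²·396.62514 = 4319.2477746.
σ²_X = (-3.5)²·4319.2477746 = 52910.78523885.

σ²_X = 52910.78523885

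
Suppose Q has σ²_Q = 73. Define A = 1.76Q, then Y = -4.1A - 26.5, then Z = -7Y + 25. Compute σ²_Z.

σ²_Z = 186256.736512

σ²_A = 1.76²·73 = 226.1248.
σ²_Y = (-4.1)²·226.1248 = 3801.157888.
σ²_Z = (-7)²·3801.157888 = 186256.736512.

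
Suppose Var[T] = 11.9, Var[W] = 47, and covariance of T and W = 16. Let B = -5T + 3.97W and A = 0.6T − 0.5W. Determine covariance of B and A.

By bilinearity, covariance of B and A = ac·Var[T] + bd·Var[W] + (ad+bc)·covariance of T and W, with a=-5, b=3.97, c=0.6, d=-0.5.
ac·Var[T] = (-5)·0.6·11.9 = -35.7
bd·Var[W] = 3.97·(-0.5)·47 = -93.295
(ad+bc)·covariance of T and W = (4.882)·16 = 78.112
covariance of B and A = -35.7 + (-93.295) + 78.112 = -50.883.

covariance of B and A = -50.883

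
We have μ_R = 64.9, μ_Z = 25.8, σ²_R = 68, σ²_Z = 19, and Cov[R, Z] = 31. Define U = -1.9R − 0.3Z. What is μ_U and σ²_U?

μ_U = -131.05, σ²_U = 282.53

μ_U = (-1.9)·μ_R + (-0.3)·μ_Z = (-1.9)·64.9 + (-0.3)·25.8 = -131.05.
σ²_U = a²·σ²_R + b²·σ²_Z + 2ab·Cov[R, Z] with a = -1.9, b = -0.3.
= (-1.9)²·68 + (-0.3)²·19 + 2·(-1.9)·(-0.3)·31
= 245.48 + 1.71 + 35.34 = 282.53.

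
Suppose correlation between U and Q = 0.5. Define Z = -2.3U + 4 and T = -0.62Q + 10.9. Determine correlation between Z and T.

Linear rescalings preserve correlation up to sign; here the slopes -2.3 and -0.62 have the same sign, so correlation between Z and T = correlation between U and Q = 0.5.

correlation between Z and T = 0.5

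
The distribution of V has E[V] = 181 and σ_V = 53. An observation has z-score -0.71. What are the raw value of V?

V = 143.37

V = E[V] + z·σ_V = 181 + (-0.71)·53 = 143.37.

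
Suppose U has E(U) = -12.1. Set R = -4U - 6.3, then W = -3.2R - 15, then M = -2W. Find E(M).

E(M) = 299.44

E(R) = (-4)·(-12.1) + (-6.3) = 42.1.
E(W) = (-3.2)·42.1 + (-15) = -149.72.
E(M) = (-2)·(-149.72) = 299.44.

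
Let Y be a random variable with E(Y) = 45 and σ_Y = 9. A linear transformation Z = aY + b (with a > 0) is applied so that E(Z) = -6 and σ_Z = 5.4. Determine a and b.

σ_Z = a·σ_Y (a > 0), so a = 5.4/9 = 0.6.
E(Z) = a·E(Y) + b, so b = -6 − 0.6·45 = -33.

a = 0.6, b = -33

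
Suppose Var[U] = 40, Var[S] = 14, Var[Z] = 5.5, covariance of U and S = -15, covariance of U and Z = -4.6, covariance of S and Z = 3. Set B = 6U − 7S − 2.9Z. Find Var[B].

Var[B] = a²·Var[U] + b²·Var[S] + c²·Var[Z] + 2ab·covariance of U and S + 2ac·covariance of U and Z + 2bc·covariance of S and Z, with a = 6, b = -7, c = -2.9.
= 1440 + 686 + 46.255 + 1260 + 160.08 + 121.8
= 3714.135.

Var[B] = 3714.135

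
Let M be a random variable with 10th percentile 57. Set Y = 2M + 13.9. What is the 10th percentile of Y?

Since a = 2 > 0 the transformation is increasing, so the 10th percentile of Y = a·(P_{10} of M) + b = 2·57 + 13.9 = 127.9.

10th percentile of Y = 127.9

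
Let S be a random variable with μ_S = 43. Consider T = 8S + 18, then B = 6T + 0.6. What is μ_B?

μ_T = 8·43 + 18 = 362.
μ_B = 6·362 + 0.6 = 2172.6.

μ_B = 2172.6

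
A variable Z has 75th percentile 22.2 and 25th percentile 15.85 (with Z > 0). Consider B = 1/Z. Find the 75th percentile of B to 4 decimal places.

75th percentile of B = 0.0631

1/Z is decreasing on Z > 0, so percentile order reverses: P_{75}(B) uses P_{25}(Z) = 15.85.
P_{75}(B) = 1/15.85 ≈ 0.0631.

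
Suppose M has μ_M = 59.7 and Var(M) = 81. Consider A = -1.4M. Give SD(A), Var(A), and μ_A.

SD(A) = 12.6, Var(A) = 158.76, μ_A = -83.58

A = -1.4M is linear with a = -1.4, b = 0.
SD(M) = √81 = 9.
SD(A) = |a|·SD(M) = |-1.4|·9 = 12.6.
Var(A) = a²·Var(M) = (-1.4)²·81 = 158.76.
μ_A = a·μ_M + b = (-1.4)·59.7 = -83.58.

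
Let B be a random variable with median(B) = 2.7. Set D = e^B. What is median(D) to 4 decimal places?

median(D) = 14.8797

e^B is monotone on this domain, so median(D) = exp(2.7) ≈ 14.8797.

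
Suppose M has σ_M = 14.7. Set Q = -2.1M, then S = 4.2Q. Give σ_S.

σ_S = 129.654

σ_Q = |-2.1|·14.7 = 30.87.
σ_S = |4.2|·30.87 = 129.654.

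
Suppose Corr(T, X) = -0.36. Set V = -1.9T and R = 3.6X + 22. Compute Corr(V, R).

Corr(V, R) = 0.36

Linear rescalings preserve |correlation|; the slopes -1.9 and 3.6 have opposite signs, so the correlation flips sign: Corr(V, R) = −Corr(T, X) = 0.36.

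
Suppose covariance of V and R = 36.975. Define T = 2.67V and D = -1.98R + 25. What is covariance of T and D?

covariance of T and D = -195.472035

covariance of T and D = a·c·covariance of V and R = 2.67·(-1.98)·36.975 = -195.472035. Additive constants drop out.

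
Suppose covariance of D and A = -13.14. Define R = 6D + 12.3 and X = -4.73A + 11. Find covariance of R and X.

covariance of R and X = a·c·covariance of D and A = 6·(-4.73)·(-13.14) = 372.9132. Additive constants drop out.

covariance of R and X = 372.9132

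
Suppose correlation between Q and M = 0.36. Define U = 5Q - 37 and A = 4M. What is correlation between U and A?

correlation between U and A = 0.36

Linear rescalings preserve correlation up to sign; here the slopes 5 and 4 have the same sign, so correlation between U and A = correlation between Q and M = 0.36.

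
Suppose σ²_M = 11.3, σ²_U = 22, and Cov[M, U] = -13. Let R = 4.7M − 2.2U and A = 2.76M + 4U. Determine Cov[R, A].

By bilinearity, Cov[R, A] = ac·σ²_M + bd·σ²_U + (ad+bc)·Cov[M, U], with a=4.7, b=-2.2, c=2.76, d=4.
ac·σ²_M = 4.7·2.76·11.3 = 146.5836
bd·σ²_U = (-2.2)·4·22 = -193.6
(ad+bc)·Cov[M, U] = (12.728)·(-13) = -165.464
Cov[R, A] = 146.5836 + (-193.6) + (-165.464) = -212.4804.

Cov[R, A] = -212.4804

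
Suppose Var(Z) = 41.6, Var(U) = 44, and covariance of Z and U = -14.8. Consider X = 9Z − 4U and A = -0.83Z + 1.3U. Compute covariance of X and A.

By bilinearity, covariance of X and A = ac·Var(Z) + bd·Var(U) + (ad+bc)·covariance of Z and U, with a=9, b=-4, c=-0.83, d=1.3.
ac·Var(Z) = 9·(-0.83)·41.6 = -310.752
bd·Var(U) = (-4)·1.3·44 = -228.8
(ad+bc)·covariance of Z and U = (15.02)·(-14.8) = -222.296
covariance of X and A = -310.752 + (-228.8) + (-222.296) = -761.848.

covariance of X and A = -761.848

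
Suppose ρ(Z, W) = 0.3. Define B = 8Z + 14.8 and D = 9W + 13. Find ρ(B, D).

Linear rescalings preserve correlation up to sign; here the slopes 8 and 9 have the same sign, so ρ(B, D) = ρ(Z, W) = 0.3.

ρ(B, D) = 0.3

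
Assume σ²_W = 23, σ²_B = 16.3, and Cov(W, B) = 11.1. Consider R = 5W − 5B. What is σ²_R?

σ²_R = a²·σ²_W + b²·σ²_B + 2ab·Cov(W, B) with a = 5, b = -5.
= 5²·23 + (-5)²·16.3 + 2·5·(-5)·11.1
= 575 + 407.5 + (-555) = 427.5.

σ²_R = 427.5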